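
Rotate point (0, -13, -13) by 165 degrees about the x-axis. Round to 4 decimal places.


x' = 0
y' = -13*cos(165) - -13*sin(165) = 15.9217
z' = -13*sin(165) + -13*cos(165) = 9.1924

(0, 15.9217, 9.1924)


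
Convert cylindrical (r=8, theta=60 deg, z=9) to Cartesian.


x = 8 * cos(60) = 4
y = 8 * sin(60) = 6.9282
z = 9

(4, 6.9282, 9)


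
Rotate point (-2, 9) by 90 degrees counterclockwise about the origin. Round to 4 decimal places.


x' = -2*cos(90) - 9*sin(90) = -9
y' = -2*sin(90) + 9*cos(90) = -2

(-9, -2)


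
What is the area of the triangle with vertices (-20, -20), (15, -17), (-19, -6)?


Area = |x1(y2-y3) + x2(y3-y1) + x3(y1-y2)| / 2
= |-20*(-17--6) + 15*(-6--20) + -19*(-20--17)| / 2
= 243.5

243.5


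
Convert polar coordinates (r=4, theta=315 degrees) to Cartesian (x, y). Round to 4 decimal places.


x = 4 * cos(315) = 2.8284
y = 4 * sin(315) = -2.8284

(2.8284, -2.8284)


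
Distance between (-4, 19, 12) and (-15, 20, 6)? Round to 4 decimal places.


d = sqrt((-15--4)^2 + (20-19)^2 + (6-12)^2) = 12.5698

12.5698


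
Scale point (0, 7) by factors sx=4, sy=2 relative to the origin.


Scaling: (x*sx, y*sy) = (0*4, 7*2) = (0, 14)

(0, 14)


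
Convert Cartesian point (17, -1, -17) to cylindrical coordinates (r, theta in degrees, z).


r = sqrt(17^2 + (-1)^2) = 17.0294
theta = atan2(-1, 17) = 356.6335 deg
z = -17

r = 17.0294, theta = 356.6335 deg, z = -17


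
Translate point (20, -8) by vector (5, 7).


Translation: (x+dx, y+dy) = (20+5, -8+7) = (25, -1)

(25, -1)


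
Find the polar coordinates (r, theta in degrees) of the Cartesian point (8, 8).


r = sqrt(8^2 + 8^2) = 11.3137
theta = atan2(8, 8) = 45 degrees

r = 11.3137, theta = 45 degrees


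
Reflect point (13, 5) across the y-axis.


Reflection across y-axis: (x, y) -> (-x, y)
(13, 5) -> (-13, 5)

(-13, 5)


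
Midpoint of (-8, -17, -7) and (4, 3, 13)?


Midpoint = ((-8+4)/2, (-17+3)/2, (-7+13)/2) = (-2, -7, 3)

(-2, -7, 3)


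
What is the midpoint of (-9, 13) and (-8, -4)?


Midpoint = ((-9+-8)/2, (13+-4)/2) = (-8.5, 4.5)

(-8.5, 4.5)


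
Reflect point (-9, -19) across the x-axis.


Reflection across x-axis: (x, y) -> (x, -y)
(-9, -19) -> (-9, 19)

(-9, 19)


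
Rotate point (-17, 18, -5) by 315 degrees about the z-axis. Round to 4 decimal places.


x' = -17*cos(315) - 18*sin(315) = 0.7071
y' = -17*sin(315) + 18*cos(315) = 24.7487
z' = -5

(0.7071, 24.7487, -5)


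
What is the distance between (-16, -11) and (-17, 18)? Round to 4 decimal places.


d = sqrt((-17--16)^2 + (18--11)^2) = 29.0172

29.0172


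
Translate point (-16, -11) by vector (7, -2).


Translation: (x+dx, y+dy) = (-16+7, -11+-2) = (-9, -13)

(-9, -13)


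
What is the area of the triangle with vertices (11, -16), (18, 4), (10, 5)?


Area = |x1(y2-y3) + x2(y3-y1) + x3(y1-y2)| / 2
= |11*(4-5) + 18*(5--16) + 10*(-16-4)| / 2
= 83.5

83.5


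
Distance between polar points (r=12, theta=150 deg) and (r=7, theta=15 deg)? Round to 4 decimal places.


d = sqrt(r1^2 + r2^2 - 2*r1*r2*cos(t2-t1))
d = sqrt(12^2 + 7^2 - 2*12*7*cos(15-150)) = 17.6577

17.6577


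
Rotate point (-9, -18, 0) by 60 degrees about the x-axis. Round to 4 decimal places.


x' = -9
y' = -18*cos(60) - 0*sin(60) = -9
z' = -18*sin(60) + 0*cos(60) = -15.5885

(-9, -9, -15.5885)


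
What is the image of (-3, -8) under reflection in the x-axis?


Reflection across x-axis: (x, y) -> (x, -y)
(-3, -8) -> (-3, 8)

(-3, 8)


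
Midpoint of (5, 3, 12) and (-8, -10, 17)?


Midpoint = ((5+-8)/2, (3+-10)/2, (12+17)/2) = (-1.5, -3.5, 14.5)

(-1.5, -3.5, 14.5)


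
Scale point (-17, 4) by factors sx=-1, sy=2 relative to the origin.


Scaling: (x*sx, y*sy) = (-17*-1, 4*2) = (17, 8)

(17, 8)


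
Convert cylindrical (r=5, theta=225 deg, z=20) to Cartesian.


x = 5 * cos(225) = -3.5355
y = 5 * sin(225) = -3.5355
z = 20

(-3.5355, -3.5355, 20)


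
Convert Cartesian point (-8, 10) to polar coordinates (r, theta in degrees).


r = sqrt((-8)^2 + 10^2) = 12.8062
theta = atan2(10, -8) = 128.6598 degrees

r = 12.8062, theta = 128.6598 degrees


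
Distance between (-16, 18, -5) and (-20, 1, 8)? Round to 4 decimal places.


d = sqrt((-20--16)^2 + (1-18)^2 + (8--5)^2) = 21.7715

21.7715


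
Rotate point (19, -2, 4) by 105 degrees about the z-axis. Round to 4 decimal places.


x' = 19*cos(105) - -2*sin(105) = -2.9857
y' = 19*sin(105) + -2*cos(105) = 18.8702
z' = 4

(-2.9857, 18.8702, 4)


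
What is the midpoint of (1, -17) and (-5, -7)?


Midpoint = ((1+-5)/2, (-17+-7)/2) = (-2, -12)

(-2, -12)


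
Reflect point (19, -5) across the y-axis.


Reflection across y-axis: (x, y) -> (-x, y)
(19, -5) -> (-19, -5)

(-19, -5)


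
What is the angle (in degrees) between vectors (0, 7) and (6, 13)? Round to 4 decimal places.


dot = 0*6 + 7*13 = 91
|u| = 7, |v| = 14.3178
cos(angle) = 0.908
angle = 24.7751 degrees

24.7751 degrees


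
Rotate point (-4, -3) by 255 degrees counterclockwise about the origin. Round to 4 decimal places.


x' = -4*cos(255) - -3*sin(255) = -1.8625
y' = -4*sin(255) + -3*cos(255) = 4.6402

(-1.8625, 4.6402)


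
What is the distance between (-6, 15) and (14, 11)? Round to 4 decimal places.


d = sqrt((14--6)^2 + (11-15)^2) = 20.3961

20.3961


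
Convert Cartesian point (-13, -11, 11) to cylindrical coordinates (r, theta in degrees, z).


r = sqrt((-13)^2 + (-11)^2) = 17.0294
theta = atan2(-11, -13) = 220.2364 deg
z = 11

r = 17.0294, theta = 220.2364 deg, z = 11


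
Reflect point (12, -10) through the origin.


Reflection through origin: (x, y) -> (-x, -y)
(12, -10) -> (-12, 10)

(-12, 10)


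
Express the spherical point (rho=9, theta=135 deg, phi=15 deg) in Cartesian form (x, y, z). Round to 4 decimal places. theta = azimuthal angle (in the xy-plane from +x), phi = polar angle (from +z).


x = 9 * sin(15) * cos(135) = -1.6471
y = 9 * sin(15) * sin(135) = 1.6471
z = 9 * cos(15) = 8.6933

(-1.6471, 1.6471, 8.6933)


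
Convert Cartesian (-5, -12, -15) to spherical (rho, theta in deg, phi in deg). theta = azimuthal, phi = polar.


rho = sqrt((-5)^2 + (-12)^2 + (-15)^2) = 19.8494
theta = atan2(-12, -5) = 247.3801 deg
phi = acos(-15/19.8494) = 139.0856 deg

rho = 19.8494, theta = 247.3801 deg, phi = 139.0856 deg


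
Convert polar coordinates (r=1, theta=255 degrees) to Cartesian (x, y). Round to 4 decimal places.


x = 1 * cos(255) = -0.2588
y = 1 * sin(255) = -0.9659

(-0.2588, -0.9659)


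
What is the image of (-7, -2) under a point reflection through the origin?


Reflection through origin: (x, y) -> (-x, -y)
(-7, -2) -> (7, 2)

(7, 2)


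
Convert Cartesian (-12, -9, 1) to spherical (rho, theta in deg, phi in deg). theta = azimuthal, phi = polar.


rho = sqrt((-12)^2 + (-9)^2 + 1^2) = 15.0333
theta = atan2(-9, -12) = 216.8699 deg
phi = acos(1/15.0333) = 86.1859 deg

rho = 15.0333, theta = 216.8699 deg, phi = 86.1859 deg


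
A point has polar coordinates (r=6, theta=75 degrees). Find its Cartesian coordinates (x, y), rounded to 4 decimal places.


x = 6 * cos(75) = 1.5529
y = 6 * sin(75) = 5.7956

(1.5529, 5.7956)


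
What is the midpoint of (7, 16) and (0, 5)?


Midpoint = ((7+0)/2, (16+5)/2) = (3.5, 10.5)

(3.5, 10.5)


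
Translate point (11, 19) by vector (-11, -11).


Translation: (x+dx, y+dy) = (11+-11, 19+-11) = (0, 8)

(0, 8)


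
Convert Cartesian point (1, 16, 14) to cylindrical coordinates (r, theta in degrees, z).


r = sqrt(1^2 + 16^2) = 16.0312
theta = atan2(16, 1) = 86.4237 deg
z = 14

r = 16.0312, theta = 86.4237 deg, z = 14


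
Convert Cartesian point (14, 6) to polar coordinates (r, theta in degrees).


r = sqrt(14^2 + 6^2) = 15.2315
theta = atan2(6, 14) = 23.1986 degrees

r = 15.2315, theta = 23.1986 degrees


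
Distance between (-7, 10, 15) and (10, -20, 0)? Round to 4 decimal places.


d = sqrt((10--7)^2 + (-20-10)^2 + (0-15)^2) = 37.6032

37.6032


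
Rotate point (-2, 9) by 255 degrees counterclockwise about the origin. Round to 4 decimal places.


x' = -2*cos(255) - 9*sin(255) = 9.211
y' = -2*sin(255) + 9*cos(255) = -0.3975

(9.211, -0.3975)


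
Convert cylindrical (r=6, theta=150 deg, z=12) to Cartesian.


x = 6 * cos(150) = -5.1962
y = 6 * sin(150) = 3
z = 12

(-5.1962, 3, 12)


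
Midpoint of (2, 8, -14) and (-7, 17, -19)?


Midpoint = ((2+-7)/2, (8+17)/2, (-14+-19)/2) = (-2.5, 12.5, -16.5)

(-2.5, 12.5, -16.5)


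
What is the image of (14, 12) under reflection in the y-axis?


Reflection across y-axis: (x, y) -> (-x, y)
(14, 12) -> (-14, 12)

(-14, 12)


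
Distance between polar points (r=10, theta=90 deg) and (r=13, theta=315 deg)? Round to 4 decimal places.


d = sqrt(r1^2 + r2^2 - 2*r1*r2*cos(t2-t1))
d = sqrt(10^2 + 13^2 - 2*10*13*cos(315-90)) = 21.2802

21.2802


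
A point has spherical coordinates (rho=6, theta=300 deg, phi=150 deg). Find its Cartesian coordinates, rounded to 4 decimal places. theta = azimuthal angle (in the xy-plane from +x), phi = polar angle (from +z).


x = 6 * sin(150) * cos(300) = 1.5
y = 6 * sin(150) * sin(300) = -2.5981
z = 6 * cos(150) = -5.1962

(1.5, -2.5981, -5.1962)


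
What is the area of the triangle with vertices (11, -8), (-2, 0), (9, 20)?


Area = |x1(y2-y3) + x2(y3-y1) + x3(y1-y2)| / 2
= |11*(0-20) + -2*(20--8) + 9*(-8-0)| / 2
= 174

174


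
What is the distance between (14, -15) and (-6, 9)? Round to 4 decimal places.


d = sqrt((-6-14)^2 + (9--15)^2) = 31.241

31.241


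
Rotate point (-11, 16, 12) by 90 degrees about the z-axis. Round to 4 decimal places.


x' = -11*cos(90) - 16*sin(90) = -16
y' = -11*sin(90) + 16*cos(90) = -11
z' = 12

(-16, -11, 12)


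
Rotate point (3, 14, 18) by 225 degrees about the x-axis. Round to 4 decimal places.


x' = 3
y' = 14*cos(225) - 18*sin(225) = 2.8284
z' = 14*sin(225) + 18*cos(225) = -22.6274

(3, 2.8284, -22.6274)


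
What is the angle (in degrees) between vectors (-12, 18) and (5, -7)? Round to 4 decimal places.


dot = -12*5 + 18*-7 = -186
|u| = 21.6333, |v| = 8.6023
cos(angle) = -0.9995
angle = 178.1524 degrees

178.1524 degrees


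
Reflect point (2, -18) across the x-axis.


Reflection across x-axis: (x, y) -> (x, -y)
(2, -18) -> (2, 18)

(2, 18)


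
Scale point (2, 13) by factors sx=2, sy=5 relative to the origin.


Scaling: (x*sx, y*sy) = (2*2, 13*5) = (4, 65)

(4, 65)


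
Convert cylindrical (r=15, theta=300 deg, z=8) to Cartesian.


x = 15 * cos(300) = 7.5
y = 15 * sin(300) = -12.9904
z = 8

(7.5, -12.9904, 8)


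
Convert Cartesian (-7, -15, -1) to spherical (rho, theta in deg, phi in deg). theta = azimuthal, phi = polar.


rho = sqrt((-7)^2 + (-15)^2 + (-1)^2) = 16.5831
theta = atan2(-15, -7) = 244.9831 deg
phi = acos(-1/16.5831) = 93.4572 deg

rho = 16.5831, theta = 244.9831 deg, phi = 93.4572 deg


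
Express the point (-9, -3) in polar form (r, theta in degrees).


r = sqrt((-9)^2 + (-3)^2) = 9.4868
theta = atan2(-3, -9) = 198.4349 degrees

r = 9.4868, theta = 198.4349 degrees


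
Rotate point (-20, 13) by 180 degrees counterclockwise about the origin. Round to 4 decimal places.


x' = -20*cos(180) - 13*sin(180) = 20
y' = -20*sin(180) + 13*cos(180) = -13

(20, -13)


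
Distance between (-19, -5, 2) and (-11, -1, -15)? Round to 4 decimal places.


d = sqrt((-11--19)^2 + (-1--5)^2 + (-15-2)^2) = 19.2094

19.2094


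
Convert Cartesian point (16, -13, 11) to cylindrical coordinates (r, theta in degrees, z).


r = sqrt(16^2 + (-13)^2) = 20.6155
theta = atan2(-13, 16) = 320.9061 deg
z = 11

r = 20.6155, theta = 320.9061 deg, z = 11


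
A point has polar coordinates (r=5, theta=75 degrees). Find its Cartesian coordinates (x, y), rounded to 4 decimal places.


x = 5 * cos(75) = 1.2941
y = 5 * sin(75) = 4.8296

(1.2941, 4.8296)


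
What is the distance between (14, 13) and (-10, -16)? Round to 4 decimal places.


d = sqrt((-10-14)^2 + (-16-13)^2) = 37.6431

37.6431


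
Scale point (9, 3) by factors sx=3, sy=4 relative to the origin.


Scaling: (x*sx, y*sy) = (9*3, 3*4) = (27, 12)

(27, 12)


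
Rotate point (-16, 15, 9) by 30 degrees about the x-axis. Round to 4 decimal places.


x' = -16
y' = 15*cos(30) - 9*sin(30) = 8.4904
z' = 15*sin(30) + 9*cos(30) = 15.2942

(-16, 8.4904, 15.2942)


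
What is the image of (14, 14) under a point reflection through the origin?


Reflection through origin: (x, y) -> (-x, -y)
(14, 14) -> (-14, -14)

(-14, -14)


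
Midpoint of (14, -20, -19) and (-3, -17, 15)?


Midpoint = ((14+-3)/2, (-20+-17)/2, (-19+15)/2) = (5.5, -18.5, -2)

(5.5, -18.5, -2)


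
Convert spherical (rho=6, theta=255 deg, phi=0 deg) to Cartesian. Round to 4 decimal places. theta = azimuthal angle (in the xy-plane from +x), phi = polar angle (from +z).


x = 6 * sin(0) * cos(255) = 0
y = 6 * sin(0) * sin(255) = 0
z = 6 * cos(0) = 6

(0, 0, 6)


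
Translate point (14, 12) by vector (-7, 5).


Translation: (x+dx, y+dy) = (14+-7, 12+5) = (7, 17)

(7, 17)


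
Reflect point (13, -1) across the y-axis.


Reflection across y-axis: (x, y) -> (-x, y)
(13, -1) -> (-13, -1)

(-13, -1)


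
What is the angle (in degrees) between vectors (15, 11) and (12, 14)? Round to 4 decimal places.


dot = 15*12 + 11*14 = 334
|u| = 18.6011, |v| = 18.4391
cos(angle) = 0.9738
angle = 13.1449 degrees

13.1449 degrees


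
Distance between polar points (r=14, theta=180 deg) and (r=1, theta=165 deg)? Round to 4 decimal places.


d = sqrt(r1^2 + r2^2 - 2*r1*r2*cos(t2-t1))
d = sqrt(14^2 + 1^2 - 2*14*1*cos(165-180)) = 13.0366

13.0366


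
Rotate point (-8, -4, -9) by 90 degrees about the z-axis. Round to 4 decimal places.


x' = -8*cos(90) - -4*sin(90) = 4
y' = -8*sin(90) + -4*cos(90) = -8
z' = -9

(4, -8, -9)


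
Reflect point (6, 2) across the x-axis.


Reflection across x-axis: (x, y) -> (x, -y)
(6, 2) -> (6, -2)

(6, -2)


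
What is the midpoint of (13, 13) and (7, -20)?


Midpoint = ((13+7)/2, (13+-20)/2) = (10, -3.5)

(10, -3.5)


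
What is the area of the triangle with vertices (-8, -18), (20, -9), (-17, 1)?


Area = |x1(y2-y3) + x2(y3-y1) + x3(y1-y2)| / 2
= |-8*(-9-1) + 20*(1--18) + -17*(-18--9)| / 2
= 306.5

306.5


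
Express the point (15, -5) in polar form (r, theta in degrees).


r = sqrt(15^2 + (-5)^2) = 15.8114
theta = atan2(-5, 15) = 341.5651 degrees

r = 15.8114, theta = 341.5651 degrees


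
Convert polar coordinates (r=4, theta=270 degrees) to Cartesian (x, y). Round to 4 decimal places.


x = 4 * cos(270) = 0
y = 4 * sin(270) = -4

(0, -4)


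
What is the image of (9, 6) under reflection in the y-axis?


Reflection across y-axis: (x, y) -> (-x, y)
(9, 6) -> (-9, 6)

(-9, 6)


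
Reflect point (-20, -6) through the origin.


Reflection through origin: (x, y) -> (-x, -y)
(-20, -6) -> (20, 6)

(20, 6)


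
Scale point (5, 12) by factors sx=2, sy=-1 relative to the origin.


Scaling: (x*sx, y*sy) = (5*2, 12*-1) = (10, -12)

(10, -12)


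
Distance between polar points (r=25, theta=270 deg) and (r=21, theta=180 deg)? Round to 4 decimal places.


d = sqrt(r1^2 + r2^2 - 2*r1*r2*cos(t2-t1))
d = sqrt(25^2 + 21^2 - 2*25*21*cos(180-270)) = 32.6497

32.6497


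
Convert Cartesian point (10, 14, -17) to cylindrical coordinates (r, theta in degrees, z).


r = sqrt(10^2 + 14^2) = 17.2047
theta = atan2(14, 10) = 54.4623 deg
z = -17

r = 17.2047, theta = 54.4623 deg, z = -17


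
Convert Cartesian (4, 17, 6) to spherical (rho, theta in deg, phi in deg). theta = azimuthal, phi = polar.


rho = sqrt(4^2 + 17^2 + 6^2) = 18.4662
theta = atan2(17, 4) = 76.7595 deg
phi = acos(6/18.4662) = 71.0394 deg

rho = 18.4662, theta = 76.7595 deg, phi = 71.0394 deg


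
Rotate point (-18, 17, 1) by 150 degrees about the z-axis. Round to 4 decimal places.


x' = -18*cos(150) - 17*sin(150) = 7.0885
y' = -18*sin(150) + 17*cos(150) = -23.7224
z' = 1

(7.0885, -23.7224, 1)


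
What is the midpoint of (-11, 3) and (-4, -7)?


Midpoint = ((-11+-4)/2, (3+-7)/2) = (-7.5, -2)

(-7.5, -2)


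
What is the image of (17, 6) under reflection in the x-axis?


Reflection across x-axis: (x, y) -> (x, -y)
(17, 6) -> (17, -6)

(17, -6)


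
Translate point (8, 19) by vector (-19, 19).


Translation: (x+dx, y+dy) = (8+-19, 19+19) = (-11, 38)

(-11, 38)


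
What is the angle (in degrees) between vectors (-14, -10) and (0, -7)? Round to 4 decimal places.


dot = -14*0 + -10*-7 = 70
|u| = 17.2047, |v| = 7
cos(angle) = 0.5812
angle = 54.4623 degrees

54.4623 degrees


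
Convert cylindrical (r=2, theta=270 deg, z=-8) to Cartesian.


x = 2 * cos(270) = 0
y = 2 * sin(270) = -2
z = -8

(0, -2, -8)


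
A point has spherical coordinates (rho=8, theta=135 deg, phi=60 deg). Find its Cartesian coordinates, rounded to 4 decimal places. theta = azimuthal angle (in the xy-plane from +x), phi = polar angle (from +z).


x = 8 * sin(60) * cos(135) = -4.899
y = 8 * sin(60) * sin(135) = 4.899
z = 8 * cos(60) = 4

(-4.899, 4.899, 4)


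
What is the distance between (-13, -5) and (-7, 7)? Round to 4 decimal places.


d = sqrt((-7--13)^2 + (7--5)^2) = 13.4164

13.4164


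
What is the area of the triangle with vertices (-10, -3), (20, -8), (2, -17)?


Area = |x1(y2-y3) + x2(y3-y1) + x3(y1-y2)| / 2
= |-10*(-8--17) + 20*(-17--3) + 2*(-3--8)| / 2
= 180

180


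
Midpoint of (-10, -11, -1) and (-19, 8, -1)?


Midpoint = ((-10+-19)/2, (-11+8)/2, (-1+-1)/2) = (-14.5, -1.5, -1)

(-14.5, -1.5, -1)


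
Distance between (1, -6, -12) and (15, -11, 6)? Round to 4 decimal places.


d = sqrt((15-1)^2 + (-11--6)^2 + (6--12)^2) = 23.3452

23.3452


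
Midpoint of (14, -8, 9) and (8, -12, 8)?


Midpoint = ((14+8)/2, (-8+-12)/2, (9+8)/2) = (11, -10, 8.5)

(11, -10, 8.5)


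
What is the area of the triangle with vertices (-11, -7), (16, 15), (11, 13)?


Area = |x1(y2-y3) + x2(y3-y1) + x3(y1-y2)| / 2
= |-11*(15-13) + 16*(13--7) + 11*(-7-15)| / 2
= 28

28


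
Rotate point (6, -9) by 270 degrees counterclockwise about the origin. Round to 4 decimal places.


x' = 6*cos(270) - -9*sin(270) = -9
y' = 6*sin(270) + -9*cos(270) = -6

(-9, -6)


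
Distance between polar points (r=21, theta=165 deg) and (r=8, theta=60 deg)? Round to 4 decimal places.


d = sqrt(r1^2 + r2^2 - 2*r1*r2*cos(t2-t1))
d = sqrt(21^2 + 8^2 - 2*21*8*cos(60-165)) = 24.3303

24.3303


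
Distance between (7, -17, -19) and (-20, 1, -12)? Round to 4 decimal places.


d = sqrt((-20-7)^2 + (1--17)^2 + (-12--19)^2) = 33.1964

33.1964


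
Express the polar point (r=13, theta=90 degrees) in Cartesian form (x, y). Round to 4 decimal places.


x = 13 * cos(90) = 0
y = 13 * sin(90) = 13

(0, 13)


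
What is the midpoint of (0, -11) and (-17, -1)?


Midpoint = ((0+-17)/2, (-11+-1)/2) = (-8.5, -6)

(-8.5, -6)


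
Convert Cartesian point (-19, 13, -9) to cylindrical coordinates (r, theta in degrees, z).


r = sqrt((-19)^2 + 13^2) = 23.0217
theta = atan2(13, -19) = 145.6197 deg
z = -9

r = 23.0217, theta = 145.6197 deg, z = -9


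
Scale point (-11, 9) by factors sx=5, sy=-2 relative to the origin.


Scaling: (x*sx, y*sy) = (-11*5, 9*-2) = (-55, -18)

(-55, -18)


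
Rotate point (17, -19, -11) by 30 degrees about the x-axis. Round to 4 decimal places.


x' = 17
y' = -19*cos(30) - -11*sin(30) = -10.9545
z' = -19*sin(30) + -11*cos(30) = -19.0263

(17, -10.9545, -19.0263)


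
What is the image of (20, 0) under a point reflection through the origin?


Reflection through origin: (x, y) -> (-x, -y)
(20, 0) -> (-20, 0)

(-20, 0)


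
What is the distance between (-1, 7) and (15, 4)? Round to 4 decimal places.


d = sqrt((15--1)^2 + (4-7)^2) = 16.2788

16.2788


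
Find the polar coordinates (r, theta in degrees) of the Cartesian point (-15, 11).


r = sqrt((-15)^2 + 11^2) = 18.6011
theta = atan2(11, -15) = 143.7462 degrees

r = 18.6011, theta = 143.7462 degrees


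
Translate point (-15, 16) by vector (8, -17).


Translation: (x+dx, y+dy) = (-15+8, 16+-17) = (-7, -1)

(-7, -1)


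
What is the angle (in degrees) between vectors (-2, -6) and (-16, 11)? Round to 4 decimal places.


dot = -2*-16 + -6*11 = -34
|u| = 6.3246, |v| = 19.4165
cos(angle) = -0.2769
angle = 106.0736 degrees

106.0736 degrees


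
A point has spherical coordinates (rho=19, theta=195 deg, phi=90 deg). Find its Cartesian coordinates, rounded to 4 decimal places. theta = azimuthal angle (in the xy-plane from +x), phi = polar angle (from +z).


x = 19 * sin(90) * cos(195) = -18.3526
y = 19 * sin(90) * sin(195) = -4.9176
z = 19 * cos(90) = 0

(-18.3526, -4.9176, 0)


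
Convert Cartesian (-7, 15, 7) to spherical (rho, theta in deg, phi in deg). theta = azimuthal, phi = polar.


rho = sqrt((-7)^2 + 15^2 + 7^2) = 17.9722
theta = atan2(15, -7) = 115.0169 deg
phi = acos(7/17.9722) = 67.0772 deg

rho = 17.9722, theta = 115.0169 deg, phi = 67.0772 deg


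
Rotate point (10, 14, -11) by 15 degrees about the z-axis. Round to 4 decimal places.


x' = 10*cos(15) - 14*sin(15) = 6.0358
y' = 10*sin(15) + 14*cos(15) = 16.1112
z' = -11

(6.0358, 16.1112, -11)


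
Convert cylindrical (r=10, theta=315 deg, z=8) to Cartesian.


x = 10 * cos(315) = 7.0711
y = 10 * sin(315) = -7.0711
z = 8

(7.0711, -7.0711, 8)


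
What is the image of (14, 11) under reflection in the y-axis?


Reflection across y-axis: (x, y) -> (-x, y)
(14, 11) -> (-14, 11)

(-14, 11)


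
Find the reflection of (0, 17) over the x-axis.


Reflection across x-axis: (x, y) -> (x, -y)
(0, 17) -> (0, -17)

(0, -17)


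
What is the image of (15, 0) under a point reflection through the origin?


Reflection through origin: (x, y) -> (-x, -y)
(15, 0) -> (-15, 0)

(-15, 0)


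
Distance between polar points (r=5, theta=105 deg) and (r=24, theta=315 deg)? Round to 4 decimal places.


d = sqrt(r1^2 + r2^2 - 2*r1*r2*cos(t2-t1))
d = sqrt(5^2 + 24^2 - 2*5*24*cos(315-105)) = 28.4402

28.4402


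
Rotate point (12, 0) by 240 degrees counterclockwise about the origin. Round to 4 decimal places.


x' = 12*cos(240) - 0*sin(240) = -6
y' = 12*sin(240) + 0*cos(240) = -10.3923

(-6, -10.3923)


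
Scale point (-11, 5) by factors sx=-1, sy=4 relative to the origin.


Scaling: (x*sx, y*sy) = (-11*-1, 5*4) = (11, 20)

(11, 20)


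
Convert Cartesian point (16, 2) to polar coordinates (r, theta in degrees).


r = sqrt(16^2 + 2^2) = 16.1245
theta = atan2(2, 16) = 7.125 degrees

r = 16.1245, theta = 7.125 degrees


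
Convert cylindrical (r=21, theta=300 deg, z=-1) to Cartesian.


x = 21 * cos(300) = 10.5
y = 21 * sin(300) = -18.1865
z = -1

(10.5, -18.1865, -1)


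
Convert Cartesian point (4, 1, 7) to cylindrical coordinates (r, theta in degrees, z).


r = sqrt(4^2 + 1^2) = 4.1231
theta = atan2(1, 4) = 14.0362 deg
z = 7

r = 4.1231, theta = 14.0362 deg, z = 7


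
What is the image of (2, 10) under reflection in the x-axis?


Reflection across x-axis: (x, y) -> (x, -y)
(2, 10) -> (2, -10)

(2, -10)


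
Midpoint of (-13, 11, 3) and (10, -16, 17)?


Midpoint = ((-13+10)/2, (11+-16)/2, (3+17)/2) = (-1.5, -2.5, 10)

(-1.5, -2.5, 10)


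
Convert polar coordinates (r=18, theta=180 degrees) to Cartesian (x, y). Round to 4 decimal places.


x = 18 * cos(180) = -18
y = 18 * sin(180) = 0

(-18, 0)


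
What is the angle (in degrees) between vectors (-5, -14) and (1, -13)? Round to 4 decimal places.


dot = -5*1 + -14*-13 = 177
|u| = 14.8661, |v| = 13.0384
cos(angle) = 0.9132
angle = 24.0525 degrees

24.0525 degrees


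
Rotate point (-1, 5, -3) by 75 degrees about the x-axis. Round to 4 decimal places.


x' = -1
y' = 5*cos(75) - -3*sin(75) = 4.1919
z' = 5*sin(75) + -3*cos(75) = 4.0532

(-1, 4.1919, 4.0532)


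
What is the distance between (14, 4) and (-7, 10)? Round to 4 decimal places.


d = sqrt((-7-14)^2 + (10-4)^2) = 21.8403

21.8403


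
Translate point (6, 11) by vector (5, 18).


Translation: (x+dx, y+dy) = (6+5, 11+18) = (11, 29)

(11, 29)


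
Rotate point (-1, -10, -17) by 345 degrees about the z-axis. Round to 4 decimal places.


x' = -1*cos(345) - -10*sin(345) = -3.5541
y' = -1*sin(345) + -10*cos(345) = -9.4004
z' = -17

(-3.5541, -9.4004, -17)


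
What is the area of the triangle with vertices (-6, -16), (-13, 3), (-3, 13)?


Area = |x1(y2-y3) + x2(y3-y1) + x3(y1-y2)| / 2
= |-6*(3-13) + -13*(13--16) + -3*(-16-3)| / 2
= 130

130


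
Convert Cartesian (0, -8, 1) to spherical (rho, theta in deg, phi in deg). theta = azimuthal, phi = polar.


rho = sqrt(0^2 + (-8)^2 + 1^2) = 8.0623
theta = atan2(-8, 0) = 270 deg
phi = acos(1/8.0623) = 82.875 deg

rho = 8.0623, theta = 270 deg, phi = 82.875 deg


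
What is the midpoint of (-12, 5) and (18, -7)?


Midpoint = ((-12+18)/2, (5+-7)/2) = (3, -1)

(3, -1)


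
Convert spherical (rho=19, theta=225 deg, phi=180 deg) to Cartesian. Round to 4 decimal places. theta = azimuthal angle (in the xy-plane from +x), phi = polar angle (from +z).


x = 19 * sin(180) * cos(225) = 0
y = 19 * sin(180) * sin(225) = 0
z = 19 * cos(180) = -19

(0, 0, -19)


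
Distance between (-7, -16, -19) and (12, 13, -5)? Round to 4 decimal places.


d = sqrt((12--7)^2 + (13--16)^2 + (-5--19)^2) = 37.3898

37.3898


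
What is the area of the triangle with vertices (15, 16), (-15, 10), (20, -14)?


Area = |x1(y2-y3) + x2(y3-y1) + x3(y1-y2)| / 2
= |15*(10--14) + -15*(-14-16) + 20*(16-10)| / 2
= 465

465


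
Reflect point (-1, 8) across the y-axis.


Reflection across y-axis: (x, y) -> (-x, y)
(-1, 8) -> (1, 8)

(1, 8)


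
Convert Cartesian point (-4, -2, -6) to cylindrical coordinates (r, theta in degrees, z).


r = sqrt((-4)^2 + (-2)^2) = 4.4721
theta = atan2(-2, -4) = 206.5651 deg
z = -6

r = 4.4721, theta = 206.5651 deg, z = -6


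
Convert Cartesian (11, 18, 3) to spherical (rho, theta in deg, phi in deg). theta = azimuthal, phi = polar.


rho = sqrt(11^2 + 18^2 + 3^2) = 21.3073
theta = atan2(18, 11) = 58.5704 deg
phi = acos(3/21.3073) = 81.906 deg

rho = 21.3073, theta = 58.5704 deg, phi = 81.906 deg


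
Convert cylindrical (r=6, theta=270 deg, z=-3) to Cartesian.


x = 6 * cos(270) = 0
y = 6 * sin(270) = -6
z = -3

(0, -6, -3)


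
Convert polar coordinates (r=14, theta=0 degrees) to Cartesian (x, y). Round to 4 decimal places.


x = 14 * cos(0) = 14
y = 14 * sin(0) = 0

(14, 0)


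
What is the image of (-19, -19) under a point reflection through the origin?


Reflection through origin: (x, y) -> (-x, -y)
(-19, -19) -> (19, 19)

(19, 19)


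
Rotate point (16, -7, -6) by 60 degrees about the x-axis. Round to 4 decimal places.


x' = 16
y' = -7*cos(60) - -6*sin(60) = 1.6962
z' = -7*sin(60) + -6*cos(60) = -9.0622

(16, 1.6962, -9.0622)


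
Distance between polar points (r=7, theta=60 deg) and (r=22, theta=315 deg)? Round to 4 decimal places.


d = sqrt(r1^2 + r2^2 - 2*r1*r2*cos(t2-t1))
d = sqrt(7^2 + 22^2 - 2*7*22*cos(315-60)) = 24.7531

24.7531


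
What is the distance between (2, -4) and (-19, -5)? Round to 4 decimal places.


d = sqrt((-19-2)^2 + (-5--4)^2) = 21.0238

21.0238


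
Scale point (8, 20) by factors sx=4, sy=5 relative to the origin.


Scaling: (x*sx, y*sy) = (8*4, 20*5) = (32, 100)

(32, 100)


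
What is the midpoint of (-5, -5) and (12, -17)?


Midpoint = ((-5+12)/2, (-5+-17)/2) = (3.5, -11)

(3.5, -11)


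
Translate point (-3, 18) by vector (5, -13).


Translation: (x+dx, y+dy) = (-3+5, 18+-13) = (2, 5)

(2, 5)


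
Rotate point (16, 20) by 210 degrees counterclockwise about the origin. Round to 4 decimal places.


x' = 16*cos(210) - 20*sin(210) = -3.8564
y' = 16*sin(210) + 20*cos(210) = -25.3205

(-3.8564, -25.3205)


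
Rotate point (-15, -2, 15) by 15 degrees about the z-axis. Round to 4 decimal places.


x' = -15*cos(15) - -2*sin(15) = -13.9712
y' = -15*sin(15) + -2*cos(15) = -5.8141
z' = 15

(-13.9712, -5.8141, 15)


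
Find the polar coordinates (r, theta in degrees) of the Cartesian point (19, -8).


r = sqrt(19^2 + (-8)^2) = 20.6155
theta = atan2(-8, 19) = 337.1663 degrees

r = 20.6155, theta = 337.1663 degrees


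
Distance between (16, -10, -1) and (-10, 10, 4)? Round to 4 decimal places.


d = sqrt((-10-16)^2 + (10--10)^2 + (4--1)^2) = 33.1813

33.1813


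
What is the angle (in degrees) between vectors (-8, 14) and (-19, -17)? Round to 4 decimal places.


dot = -8*-19 + 14*-17 = -86
|u| = 16.1245, |v| = 25.4951
cos(angle) = -0.2092
angle = 102.0753 degrees

102.0753 degrees


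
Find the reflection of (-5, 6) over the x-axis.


Reflection across x-axis: (x, y) -> (x, -y)
(-5, 6) -> (-5, -6)

(-5, -6)


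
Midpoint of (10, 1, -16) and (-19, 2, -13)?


Midpoint = ((10+-19)/2, (1+2)/2, (-16+-13)/2) = (-4.5, 1.5, -14.5)

(-4.5, 1.5, -14.5)


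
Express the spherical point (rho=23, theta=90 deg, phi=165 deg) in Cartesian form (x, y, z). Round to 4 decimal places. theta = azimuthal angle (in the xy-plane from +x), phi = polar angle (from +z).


x = 23 * sin(165) * cos(90) = 0
y = 23 * sin(165) * sin(90) = 5.9528
z = 23 * cos(165) = -22.2163

(0, 5.9528, -22.2163)


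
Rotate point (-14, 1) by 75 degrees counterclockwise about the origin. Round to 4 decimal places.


x' = -14*cos(75) - 1*sin(75) = -4.5894
y' = -14*sin(75) + 1*cos(75) = -13.2641

(-4.5894, -13.2641)


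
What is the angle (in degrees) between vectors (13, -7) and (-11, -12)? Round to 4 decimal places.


dot = 13*-11 + -7*-12 = -59
|u| = 14.7648, |v| = 16.2788
cos(angle) = -0.2455
angle = 104.2097 degrees

104.2097 degrees


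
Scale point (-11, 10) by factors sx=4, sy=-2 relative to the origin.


Scaling: (x*sx, y*sy) = (-11*4, 10*-2) = (-44, -20)

(-44, -20)


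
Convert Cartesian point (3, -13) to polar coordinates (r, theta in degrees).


r = sqrt(3^2 + (-13)^2) = 13.3417
theta = atan2(-13, 3) = 282.9946 degrees

r = 13.3417, theta = 282.9946 degrees


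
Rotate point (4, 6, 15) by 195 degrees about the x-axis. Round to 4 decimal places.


x' = 4
y' = 6*cos(195) - 15*sin(195) = -1.9133
z' = 6*sin(195) + 15*cos(195) = -16.0418

(4, -1.9133, -16.0418)


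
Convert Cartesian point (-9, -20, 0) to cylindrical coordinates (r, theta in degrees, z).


r = sqrt((-9)^2 + (-20)^2) = 21.9317
theta = atan2(-20, -9) = 245.7723 deg
z = 0

r = 21.9317, theta = 245.7723 deg, z = 0


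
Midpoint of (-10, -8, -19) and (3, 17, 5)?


Midpoint = ((-10+3)/2, (-8+17)/2, (-19+5)/2) = (-3.5, 4.5, -7)

(-3.5, 4.5, -7)


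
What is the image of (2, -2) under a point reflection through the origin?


Reflection through origin: (x, y) -> (-x, -y)
(2, -2) -> (-2, 2)

(-2, 2)


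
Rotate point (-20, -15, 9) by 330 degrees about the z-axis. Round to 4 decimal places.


x' = -20*cos(330) - -15*sin(330) = -24.8205
y' = -20*sin(330) + -15*cos(330) = -2.9904
z' = 9

(-24.8205, -2.9904, 9)


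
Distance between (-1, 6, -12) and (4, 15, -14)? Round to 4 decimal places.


d = sqrt((4--1)^2 + (15-6)^2 + (-14--12)^2) = 10.4881

10.4881


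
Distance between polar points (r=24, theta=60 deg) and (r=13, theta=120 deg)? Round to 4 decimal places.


d = sqrt(r1^2 + r2^2 - 2*r1*r2*cos(t2-t1))
d = sqrt(24^2 + 13^2 - 2*24*13*cos(120-60)) = 20.8087

20.8087


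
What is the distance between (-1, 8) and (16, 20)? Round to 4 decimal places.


d = sqrt((16--1)^2 + (20-8)^2) = 20.8087

20.8087


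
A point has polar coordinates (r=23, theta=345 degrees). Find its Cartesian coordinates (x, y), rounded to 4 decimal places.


x = 23 * cos(345) = 22.2163
y = 23 * sin(345) = -5.9528

(22.2163, -5.9528)


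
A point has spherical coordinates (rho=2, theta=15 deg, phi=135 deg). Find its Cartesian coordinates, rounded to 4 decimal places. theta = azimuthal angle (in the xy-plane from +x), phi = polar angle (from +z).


x = 2 * sin(135) * cos(15) = 1.366
y = 2 * sin(135) * sin(15) = 0.366
z = 2 * cos(135) = -1.4142

(1.366, 0.366, -1.4142)


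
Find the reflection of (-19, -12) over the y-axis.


Reflection across y-axis: (x, y) -> (-x, y)
(-19, -12) -> (19, -12)

(19, -12)


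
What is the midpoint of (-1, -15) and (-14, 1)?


Midpoint = ((-1+-14)/2, (-15+1)/2) = (-7.5, -7)

(-7.5, -7)


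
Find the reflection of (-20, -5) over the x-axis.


Reflection across x-axis: (x, y) -> (x, -y)
(-20, -5) -> (-20, 5)

(-20, 5)


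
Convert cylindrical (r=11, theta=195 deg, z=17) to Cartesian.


x = 11 * cos(195) = -10.6252
y = 11 * sin(195) = -2.847
z = 17

(-10.6252, -2.847, 17)


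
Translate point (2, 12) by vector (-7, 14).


Translation: (x+dx, y+dy) = (2+-7, 12+14) = (-5, 26)

(-5, 26)


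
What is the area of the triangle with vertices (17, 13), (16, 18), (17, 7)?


Area = |x1(y2-y3) + x2(y3-y1) + x3(y1-y2)| / 2
= |17*(18-7) + 16*(7-13) + 17*(13-18)| / 2
= 3

3


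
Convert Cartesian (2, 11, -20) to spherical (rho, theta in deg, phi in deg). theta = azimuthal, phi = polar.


rho = sqrt(2^2 + 11^2 + (-20)^2) = 22.9129
theta = atan2(11, 2) = 79.6952 deg
phi = acos(-20/22.9129) = 150.7941 deg

rho = 22.9129, theta = 79.6952 deg, phi = 150.7941 deg


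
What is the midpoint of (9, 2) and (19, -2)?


Midpoint = ((9+19)/2, (2+-2)/2) = (14, 0)

(14, 0)


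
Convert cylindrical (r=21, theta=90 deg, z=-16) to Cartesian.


x = 21 * cos(90) = 0
y = 21 * sin(90) = 21
z = -16

(0, 21, -16)


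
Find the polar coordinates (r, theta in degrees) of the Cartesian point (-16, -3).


r = sqrt((-16)^2 + (-3)^2) = 16.2788
theta = atan2(-3, -16) = 190.6197 degrees

r = 16.2788, theta = 190.6197 degrees


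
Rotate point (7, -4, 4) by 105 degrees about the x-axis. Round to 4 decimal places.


x' = 7
y' = -4*cos(105) - 4*sin(105) = -2.8284
z' = -4*sin(105) + 4*cos(105) = -4.899

(7, -2.8284, -4.899)


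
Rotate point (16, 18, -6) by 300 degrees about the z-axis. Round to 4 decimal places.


x' = 16*cos(300) - 18*sin(300) = 23.5885
y' = 16*sin(300) + 18*cos(300) = -4.8564
z' = -6

(23.5885, -4.8564, -6)


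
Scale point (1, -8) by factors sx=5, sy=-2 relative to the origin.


Scaling: (x*sx, y*sy) = (1*5, -8*-2) = (5, 16)

(5, 16)


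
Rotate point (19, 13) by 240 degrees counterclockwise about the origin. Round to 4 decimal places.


x' = 19*cos(240) - 13*sin(240) = 1.7583
y' = 19*sin(240) + 13*cos(240) = -22.9545

(1.7583, -22.9545)


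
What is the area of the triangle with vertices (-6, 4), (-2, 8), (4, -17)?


Area = |x1(y2-y3) + x2(y3-y1) + x3(y1-y2)| / 2
= |-6*(8--17) + -2*(-17-4) + 4*(4-8)| / 2
= 62

62


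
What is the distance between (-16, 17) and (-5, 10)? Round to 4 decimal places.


d = sqrt((-5--16)^2 + (10-17)^2) = 13.0384

13.0384


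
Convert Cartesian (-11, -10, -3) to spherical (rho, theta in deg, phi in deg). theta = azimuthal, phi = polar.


rho = sqrt((-11)^2 + (-10)^2 + (-3)^2) = 15.1658
theta = atan2(-10, -11) = 222.2737 deg
phi = acos(-3/15.1658) = 101.4092 deg

rho = 15.1658, theta = 222.2737 deg, phi = 101.4092 deg


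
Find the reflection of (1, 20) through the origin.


Reflection through origin: (x, y) -> (-x, -y)
(1, 20) -> (-1, -20)

(-1, -20)


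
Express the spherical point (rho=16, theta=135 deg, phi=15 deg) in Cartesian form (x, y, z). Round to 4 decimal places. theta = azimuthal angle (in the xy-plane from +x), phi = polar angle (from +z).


x = 16 * sin(15) * cos(135) = -2.9282
y = 16 * sin(15) * sin(135) = 2.9282
z = 16 * cos(15) = 15.4548

(-2.9282, 2.9282, 15.4548)


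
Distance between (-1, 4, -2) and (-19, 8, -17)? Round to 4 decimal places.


d = sqrt((-19--1)^2 + (8-4)^2 + (-17--2)^2) = 23.7697

23.7697


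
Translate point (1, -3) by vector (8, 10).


Translation: (x+dx, y+dy) = (1+8, -3+10) = (9, 7)

(9, 7)


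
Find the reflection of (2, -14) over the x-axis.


Reflection across x-axis: (x, y) -> (x, -y)
(2, -14) -> (2, 14)

(2, 14)


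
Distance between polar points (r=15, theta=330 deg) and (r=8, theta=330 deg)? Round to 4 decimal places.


d = sqrt(r1^2 + r2^2 - 2*r1*r2*cos(t2-t1))
d = sqrt(15^2 + 8^2 - 2*15*8*cos(330-330)) = 7

7


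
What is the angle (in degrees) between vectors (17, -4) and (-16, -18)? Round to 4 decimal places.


dot = 17*-16 + -4*-18 = -200
|u| = 17.4642, |v| = 24.0832
cos(angle) = -0.4755
angle = 118.393 degrees

118.393 degrees


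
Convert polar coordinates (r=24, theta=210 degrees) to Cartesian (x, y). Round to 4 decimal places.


x = 24 * cos(210) = -20.7846
y = 24 * sin(210) = -12

(-20.7846, -12)


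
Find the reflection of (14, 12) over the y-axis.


Reflection across y-axis: (x, y) -> (-x, y)
(14, 12) -> (-14, 12)

(-14, 12)


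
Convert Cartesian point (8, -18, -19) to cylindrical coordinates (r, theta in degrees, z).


r = sqrt(8^2 + (-18)^2) = 19.6977
theta = atan2(-18, 8) = 293.9625 deg
z = -19

r = 19.6977, theta = 293.9625 deg, z = -19


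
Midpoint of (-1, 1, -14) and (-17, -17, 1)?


Midpoint = ((-1+-17)/2, (1+-17)/2, (-14+1)/2) = (-9, -8, -6.5)

(-9, -8, -6.5)


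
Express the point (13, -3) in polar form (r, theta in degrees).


r = sqrt(13^2 + (-3)^2) = 13.3417
theta = atan2(-3, 13) = 347.0054 degrees

r = 13.3417, theta = 347.0054 degrees


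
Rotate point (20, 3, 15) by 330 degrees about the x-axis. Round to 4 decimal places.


x' = 20
y' = 3*cos(330) - 15*sin(330) = 10.0981
z' = 3*sin(330) + 15*cos(330) = 11.4904

(20, 10.0981, 11.4904)


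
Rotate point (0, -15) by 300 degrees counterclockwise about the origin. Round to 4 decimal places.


x' = 0*cos(300) - -15*sin(300) = -12.9904
y' = 0*sin(300) + -15*cos(300) = -7.5

(-12.9904, -7.5)


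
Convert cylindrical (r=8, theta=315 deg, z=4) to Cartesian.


x = 8 * cos(315) = 5.6569
y = 8 * sin(315) = -5.6569
z = 4

(5.6569, -5.6569, 4)


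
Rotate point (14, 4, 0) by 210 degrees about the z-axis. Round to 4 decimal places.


x' = 14*cos(210) - 4*sin(210) = -10.1244
y' = 14*sin(210) + 4*cos(210) = -10.4641
z' = 0

(-10.1244, -10.4641, 0)


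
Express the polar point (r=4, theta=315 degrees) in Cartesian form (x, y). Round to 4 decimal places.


x = 4 * cos(315) = 2.8284
y = 4 * sin(315) = -2.8284

(2.8284, -2.8284)


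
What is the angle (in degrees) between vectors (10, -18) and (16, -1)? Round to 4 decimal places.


dot = 10*16 + -18*-1 = 178
|u| = 20.5913, |v| = 16.0312
cos(angle) = 0.5392
angle = 57.3691 degrees

57.3691 degrees


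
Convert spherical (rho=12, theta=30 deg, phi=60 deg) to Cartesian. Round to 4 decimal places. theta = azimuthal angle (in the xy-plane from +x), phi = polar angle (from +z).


x = 12 * sin(60) * cos(30) = 9
y = 12 * sin(60) * sin(30) = 5.1962
z = 12 * cos(60) = 6

(9, 5.1962, 6)


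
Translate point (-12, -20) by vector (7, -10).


Translation: (x+dx, y+dy) = (-12+7, -20+-10) = (-5, -30)

(-5, -30)


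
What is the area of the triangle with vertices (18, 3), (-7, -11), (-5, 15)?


Area = |x1(y2-y3) + x2(y3-y1) + x3(y1-y2)| / 2
= |18*(-11-15) + -7*(15-3) + -5*(3--11)| / 2
= 311

311


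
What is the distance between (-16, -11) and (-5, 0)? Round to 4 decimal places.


d = sqrt((-5--16)^2 + (0--11)^2) = 15.5563

15.5563


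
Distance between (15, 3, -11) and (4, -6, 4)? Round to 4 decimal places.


d = sqrt((4-15)^2 + (-6-3)^2 + (4--11)^2) = 20.664

20.664


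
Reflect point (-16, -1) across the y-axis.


Reflection across y-axis: (x, y) -> (-x, y)
(-16, -1) -> (16, -1)

(16, -1)
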